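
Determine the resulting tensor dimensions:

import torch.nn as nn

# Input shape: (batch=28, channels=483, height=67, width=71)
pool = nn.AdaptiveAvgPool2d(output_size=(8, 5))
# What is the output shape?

Input shape: (28, 483, 67, 71)
Output shape: (28, 483, 8, 5)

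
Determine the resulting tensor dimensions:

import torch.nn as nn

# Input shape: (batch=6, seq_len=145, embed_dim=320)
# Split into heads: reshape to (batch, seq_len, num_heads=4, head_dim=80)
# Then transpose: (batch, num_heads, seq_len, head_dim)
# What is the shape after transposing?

Input shape: (6, 145, 320)
  -> after reshape: (6, 145, 4, 80)
Output shape: (6, 4, 145, 80)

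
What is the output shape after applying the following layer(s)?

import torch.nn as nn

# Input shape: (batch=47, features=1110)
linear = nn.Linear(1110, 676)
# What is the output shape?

Input shape: (47, 1110)
Output shape: (47, 676)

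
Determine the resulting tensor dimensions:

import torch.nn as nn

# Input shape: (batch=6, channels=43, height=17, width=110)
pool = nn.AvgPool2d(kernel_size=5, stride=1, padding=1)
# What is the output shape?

Input shape: (6, 43, 17, 110)
Output shape: (6, 43, 15, 108)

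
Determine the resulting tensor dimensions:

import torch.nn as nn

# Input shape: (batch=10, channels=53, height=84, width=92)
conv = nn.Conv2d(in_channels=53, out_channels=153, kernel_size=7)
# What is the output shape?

Input shape: (10, 53, 84, 92)
Output shape: (10, 153, 78, 86)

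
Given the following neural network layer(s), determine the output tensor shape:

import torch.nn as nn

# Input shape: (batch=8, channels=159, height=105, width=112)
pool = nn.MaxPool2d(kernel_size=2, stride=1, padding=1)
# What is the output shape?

Input shape: (8, 159, 105, 112)
Output shape: (8, 159, 106, 113)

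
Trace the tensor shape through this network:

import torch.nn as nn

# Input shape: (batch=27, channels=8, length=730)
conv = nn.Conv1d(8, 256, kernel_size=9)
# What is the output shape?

Input shape: (27, 8, 730)
Output shape: (27, 256, 722)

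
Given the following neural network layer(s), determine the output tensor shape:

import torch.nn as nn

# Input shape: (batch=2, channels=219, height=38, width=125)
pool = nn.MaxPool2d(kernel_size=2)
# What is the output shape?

Input shape: (2, 219, 38, 125)
Output shape: (2, 219, 19, 62)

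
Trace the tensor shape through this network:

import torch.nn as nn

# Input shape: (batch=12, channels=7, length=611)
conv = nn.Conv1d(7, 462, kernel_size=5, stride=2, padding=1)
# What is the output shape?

Input shape: (12, 7, 611)
Output shape: (12, 462, 305)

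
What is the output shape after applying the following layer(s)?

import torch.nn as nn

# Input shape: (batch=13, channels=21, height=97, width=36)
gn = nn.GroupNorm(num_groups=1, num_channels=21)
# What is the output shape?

Input shape: (13, 21, 97, 36)
Output shape: (13, 21, 97, 36)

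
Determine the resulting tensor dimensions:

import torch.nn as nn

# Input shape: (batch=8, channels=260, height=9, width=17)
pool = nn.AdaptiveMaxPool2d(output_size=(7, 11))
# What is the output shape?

Input shape: (8, 260, 9, 17)
Output shape: (8, 260, 7, 11)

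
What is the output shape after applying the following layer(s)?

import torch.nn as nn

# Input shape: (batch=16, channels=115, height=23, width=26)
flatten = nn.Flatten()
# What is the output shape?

Input shape: (16, 115, 23, 26)
Output shape: (16, 68770)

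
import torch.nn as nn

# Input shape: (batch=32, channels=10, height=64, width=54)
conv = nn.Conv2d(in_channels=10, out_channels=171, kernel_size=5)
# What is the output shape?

Input shape: (32, 10, 64, 54)
Output shape: (32, 171, 60, 50)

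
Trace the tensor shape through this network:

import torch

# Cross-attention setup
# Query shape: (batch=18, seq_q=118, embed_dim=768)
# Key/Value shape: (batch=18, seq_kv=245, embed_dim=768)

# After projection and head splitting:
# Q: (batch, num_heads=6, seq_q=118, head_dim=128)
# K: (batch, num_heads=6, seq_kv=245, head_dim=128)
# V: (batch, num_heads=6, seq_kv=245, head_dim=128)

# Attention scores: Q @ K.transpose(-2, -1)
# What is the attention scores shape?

Input shape: (18, 118, 768)
Output shape: (18, 6, 118, 245)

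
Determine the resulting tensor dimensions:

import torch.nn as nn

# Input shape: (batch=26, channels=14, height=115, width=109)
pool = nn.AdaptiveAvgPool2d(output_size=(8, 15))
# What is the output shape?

Input shape: (26, 14, 115, 109)
Output shape: (26, 14, 8, 15)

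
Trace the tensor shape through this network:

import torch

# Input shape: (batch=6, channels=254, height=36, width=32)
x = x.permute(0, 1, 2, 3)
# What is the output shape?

Input shape: (6, 254, 36, 32)
Output shape: (6, 254, 36, 32)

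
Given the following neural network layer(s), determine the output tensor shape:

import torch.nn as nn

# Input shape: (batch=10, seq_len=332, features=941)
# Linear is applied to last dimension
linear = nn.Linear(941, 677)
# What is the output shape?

Input shape: (10, 332, 941)
Output shape: (10, 332, 677)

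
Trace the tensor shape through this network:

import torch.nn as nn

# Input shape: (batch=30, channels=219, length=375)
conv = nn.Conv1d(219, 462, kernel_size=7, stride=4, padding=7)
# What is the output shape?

Input shape: (30, 219, 375)
Output shape: (30, 462, 96)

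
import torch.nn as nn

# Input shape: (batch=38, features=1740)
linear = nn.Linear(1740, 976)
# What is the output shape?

Input shape: (38, 1740)
Output shape: (38, 976)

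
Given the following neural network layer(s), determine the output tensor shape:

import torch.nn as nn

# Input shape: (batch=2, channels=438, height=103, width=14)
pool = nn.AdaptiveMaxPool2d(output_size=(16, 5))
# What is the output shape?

Input shape: (2, 438, 103, 14)
Output shape: (2, 438, 16, 5)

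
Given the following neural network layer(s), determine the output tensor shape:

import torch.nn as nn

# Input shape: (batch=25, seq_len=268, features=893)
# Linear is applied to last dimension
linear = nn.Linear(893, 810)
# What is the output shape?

Input shape: (25, 268, 893)
Output shape: (25, 268, 810)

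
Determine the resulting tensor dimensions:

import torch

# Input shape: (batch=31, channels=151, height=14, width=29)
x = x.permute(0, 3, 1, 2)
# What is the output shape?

Input shape: (31, 151, 14, 29)
Output shape: (31, 29, 151, 14)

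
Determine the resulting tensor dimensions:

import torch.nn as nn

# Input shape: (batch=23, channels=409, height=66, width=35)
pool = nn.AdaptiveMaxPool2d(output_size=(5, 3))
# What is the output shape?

Input shape: (23, 409, 66, 35)
Output shape: (23, 409, 5, 3)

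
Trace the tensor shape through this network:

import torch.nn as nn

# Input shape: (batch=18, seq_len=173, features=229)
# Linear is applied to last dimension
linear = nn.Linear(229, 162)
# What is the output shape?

Input shape: (18, 173, 229)
Output shape: (18, 173, 162)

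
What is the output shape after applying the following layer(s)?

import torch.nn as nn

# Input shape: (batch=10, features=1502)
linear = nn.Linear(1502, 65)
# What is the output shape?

Input shape: (10, 1502)
Output shape: (10, 65)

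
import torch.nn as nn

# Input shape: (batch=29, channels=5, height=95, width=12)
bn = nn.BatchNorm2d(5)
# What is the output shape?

Input shape: (29, 5, 95, 12)
Output shape: (29, 5, 95, 12)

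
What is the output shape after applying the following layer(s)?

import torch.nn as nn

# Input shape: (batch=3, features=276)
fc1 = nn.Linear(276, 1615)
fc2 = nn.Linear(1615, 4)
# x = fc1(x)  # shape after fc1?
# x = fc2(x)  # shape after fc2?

Input shape: (3, 276)
  -> after fc1: (3, 1615)
Output shape: (3, 4)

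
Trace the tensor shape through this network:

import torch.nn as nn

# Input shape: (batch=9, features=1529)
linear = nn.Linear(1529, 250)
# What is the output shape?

Input shape: (9, 1529)
Output shape: (9, 250)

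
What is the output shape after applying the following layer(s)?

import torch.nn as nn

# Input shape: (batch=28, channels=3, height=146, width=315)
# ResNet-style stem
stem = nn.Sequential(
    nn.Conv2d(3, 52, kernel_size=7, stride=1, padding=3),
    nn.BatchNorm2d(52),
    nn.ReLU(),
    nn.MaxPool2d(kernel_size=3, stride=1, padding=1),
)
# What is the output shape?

Input shape: (28, 3, 146, 315)
  -> after Conv2d 7x7 stride=1: (28, 52, 146, 315)
Output shape: (28, 52, 146, 315)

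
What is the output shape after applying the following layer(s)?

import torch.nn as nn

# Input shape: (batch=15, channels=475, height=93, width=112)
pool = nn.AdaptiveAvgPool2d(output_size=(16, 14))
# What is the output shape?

Input shape: (15, 475, 93, 112)
Output shape: (15, 475, 16, 14)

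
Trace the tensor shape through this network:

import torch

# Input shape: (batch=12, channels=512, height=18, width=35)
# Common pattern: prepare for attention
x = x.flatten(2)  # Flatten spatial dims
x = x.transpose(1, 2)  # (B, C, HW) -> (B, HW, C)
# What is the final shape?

Input shape: (12, 512, 18, 35)
  -> after flatten(2): (12, 512, 630)
Output shape: (12, 630, 512)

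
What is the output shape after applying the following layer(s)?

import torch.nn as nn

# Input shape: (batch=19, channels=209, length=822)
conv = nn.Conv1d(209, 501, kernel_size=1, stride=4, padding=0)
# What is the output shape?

Input shape: (19, 209, 822)
Output shape: (19, 501, 206)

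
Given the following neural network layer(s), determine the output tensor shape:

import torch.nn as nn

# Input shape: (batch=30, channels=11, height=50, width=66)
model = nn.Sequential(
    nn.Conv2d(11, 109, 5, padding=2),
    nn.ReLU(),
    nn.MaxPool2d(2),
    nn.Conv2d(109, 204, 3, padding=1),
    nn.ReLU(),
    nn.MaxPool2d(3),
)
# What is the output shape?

Input shape: (30, 11, 50, 66)
  -> after first Conv2d: (30, 109, 50, 66)
  -> after first MaxPool2d: (30, 109, 25, 33)
  -> after second Conv2d: (30, 204, 25, 33)
Output shape: (30, 204, 8, 11)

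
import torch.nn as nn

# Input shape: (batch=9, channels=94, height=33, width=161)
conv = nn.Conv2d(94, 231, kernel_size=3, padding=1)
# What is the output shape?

Input shape: (9, 94, 33, 161)
Output shape: (9, 231, 33, 161)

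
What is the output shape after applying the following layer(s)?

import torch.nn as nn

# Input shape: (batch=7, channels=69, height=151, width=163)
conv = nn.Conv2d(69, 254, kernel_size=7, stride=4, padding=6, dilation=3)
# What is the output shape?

Input shape: (7, 69, 151, 163)
Output shape: (7, 254, 37, 40)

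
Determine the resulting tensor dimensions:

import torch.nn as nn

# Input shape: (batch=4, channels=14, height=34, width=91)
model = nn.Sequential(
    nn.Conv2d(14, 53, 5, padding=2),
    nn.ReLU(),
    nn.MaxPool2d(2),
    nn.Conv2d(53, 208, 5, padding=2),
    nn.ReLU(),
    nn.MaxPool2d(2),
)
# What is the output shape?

Input shape: (4, 14, 34, 91)
  -> after first Conv2d: (4, 53, 34, 91)
  -> after first MaxPool2d: (4, 53, 17, 45)
  -> after second Conv2d: (4, 208, 17, 45)
Output shape: (4, 208, 8, 22)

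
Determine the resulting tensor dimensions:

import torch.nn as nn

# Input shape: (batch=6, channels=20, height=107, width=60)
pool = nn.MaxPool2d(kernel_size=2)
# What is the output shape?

Input shape: (6, 20, 107, 60)
Output shape: (6, 20, 53, 30)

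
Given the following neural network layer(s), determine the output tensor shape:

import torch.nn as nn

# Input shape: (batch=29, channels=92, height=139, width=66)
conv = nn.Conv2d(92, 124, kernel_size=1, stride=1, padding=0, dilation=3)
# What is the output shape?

Input shape: (29, 92, 139, 66)
Output shape: (29, 124, 139, 66)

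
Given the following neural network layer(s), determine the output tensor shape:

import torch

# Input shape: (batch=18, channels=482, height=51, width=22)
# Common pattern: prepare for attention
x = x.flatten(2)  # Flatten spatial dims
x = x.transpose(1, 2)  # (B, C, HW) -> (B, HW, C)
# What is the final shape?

Input shape: (18, 482, 51, 22)
  -> after flatten(2): (18, 482, 1122)
Output shape: (18, 1122, 482)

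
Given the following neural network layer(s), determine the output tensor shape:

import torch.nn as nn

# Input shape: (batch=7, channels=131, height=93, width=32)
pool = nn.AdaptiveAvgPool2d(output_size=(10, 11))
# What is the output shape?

Input shape: (7, 131, 93, 32)
Output shape: (7, 131, 10, 11)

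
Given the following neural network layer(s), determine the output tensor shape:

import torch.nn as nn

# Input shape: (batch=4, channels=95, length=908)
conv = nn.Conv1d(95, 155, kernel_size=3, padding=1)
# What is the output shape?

Input shape: (4, 95, 908)
Output shape: (4, 155, 908)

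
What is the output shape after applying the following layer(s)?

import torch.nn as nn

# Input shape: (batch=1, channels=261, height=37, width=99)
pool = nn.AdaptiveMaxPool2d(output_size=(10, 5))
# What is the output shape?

Input shape: (1, 261, 37, 99)
Output shape: (1, 261, 10, 5)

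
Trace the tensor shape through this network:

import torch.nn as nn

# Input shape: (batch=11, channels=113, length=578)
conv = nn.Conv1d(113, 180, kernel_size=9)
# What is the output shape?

Input shape: (11, 113, 578)
Output shape: (11, 180, 570)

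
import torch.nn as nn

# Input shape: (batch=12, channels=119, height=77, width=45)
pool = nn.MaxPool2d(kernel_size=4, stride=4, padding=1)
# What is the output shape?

Input shape: (12, 119, 77, 45)
Output shape: (12, 119, 19, 11)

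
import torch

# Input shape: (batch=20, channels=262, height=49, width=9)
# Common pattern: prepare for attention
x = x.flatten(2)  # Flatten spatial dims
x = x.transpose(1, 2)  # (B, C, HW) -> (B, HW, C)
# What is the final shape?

Input shape: (20, 262, 49, 9)
  -> after flatten(2): (20, 262, 441)
Output shape: (20, 441, 262)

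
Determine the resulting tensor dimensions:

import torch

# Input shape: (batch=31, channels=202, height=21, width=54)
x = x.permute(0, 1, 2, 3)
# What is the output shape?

Input shape: (31, 202, 21, 54)
Output shape: (31, 202, 21, 54)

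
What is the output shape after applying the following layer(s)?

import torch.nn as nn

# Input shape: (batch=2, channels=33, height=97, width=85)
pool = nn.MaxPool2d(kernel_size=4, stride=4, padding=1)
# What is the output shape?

Input shape: (2, 33, 97, 85)
Output shape: (2, 33, 24, 21)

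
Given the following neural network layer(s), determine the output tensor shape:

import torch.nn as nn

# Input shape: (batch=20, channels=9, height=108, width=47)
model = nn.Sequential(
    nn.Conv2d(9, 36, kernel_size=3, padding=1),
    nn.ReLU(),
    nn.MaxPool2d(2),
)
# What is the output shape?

Input shape: (20, 9, 108, 47)
  -> after Conv2d: (20, 36, 108, 47)
  -> after ReLU: (20, 36, 108, 47)
Output shape: (20, 36, 54, 23)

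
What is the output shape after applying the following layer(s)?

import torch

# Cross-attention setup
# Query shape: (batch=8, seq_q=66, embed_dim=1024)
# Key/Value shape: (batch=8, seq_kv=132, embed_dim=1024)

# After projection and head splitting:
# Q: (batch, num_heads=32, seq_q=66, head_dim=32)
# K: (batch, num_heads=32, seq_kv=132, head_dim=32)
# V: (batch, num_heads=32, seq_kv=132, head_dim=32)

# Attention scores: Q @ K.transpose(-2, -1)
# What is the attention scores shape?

Input shape: (8, 66, 1024)
Output shape: (8, 32, 66, 132)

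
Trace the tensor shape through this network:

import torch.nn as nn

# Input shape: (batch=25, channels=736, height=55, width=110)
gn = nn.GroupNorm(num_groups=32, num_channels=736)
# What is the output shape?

Input shape: (25, 736, 55, 110)
Output shape: (25, 736, 55, 110)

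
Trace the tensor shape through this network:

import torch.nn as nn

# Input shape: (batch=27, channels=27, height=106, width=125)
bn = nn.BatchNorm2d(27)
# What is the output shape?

Input shape: (27, 27, 106, 125)
Output shape: (27, 27, 106, 125)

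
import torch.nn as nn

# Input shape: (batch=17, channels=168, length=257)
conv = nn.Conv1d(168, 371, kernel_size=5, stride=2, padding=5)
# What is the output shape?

Input shape: (17, 168, 257)
Output shape: (17, 371, 132)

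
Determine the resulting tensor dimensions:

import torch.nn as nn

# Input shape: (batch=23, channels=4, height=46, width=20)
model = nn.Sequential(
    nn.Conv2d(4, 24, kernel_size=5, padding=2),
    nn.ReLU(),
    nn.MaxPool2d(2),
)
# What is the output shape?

Input shape: (23, 4, 46, 20)
  -> after Conv2d: (23, 24, 46, 20)
  -> after ReLU: (23, 24, 46, 20)
Output shape: (23, 24, 23, 10)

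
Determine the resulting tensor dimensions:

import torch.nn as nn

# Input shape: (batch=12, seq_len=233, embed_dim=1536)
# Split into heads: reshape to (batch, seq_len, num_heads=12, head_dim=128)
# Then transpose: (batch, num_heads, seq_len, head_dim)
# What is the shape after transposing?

Input shape: (12, 233, 1536)
  -> after reshape: (12, 233, 12, 128)
Output shape: (12, 12, 233, 128)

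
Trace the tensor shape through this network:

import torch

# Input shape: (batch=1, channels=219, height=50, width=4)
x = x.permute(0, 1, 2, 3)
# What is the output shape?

Input shape: (1, 219, 50, 4)
Output shape: (1, 219, 50, 4)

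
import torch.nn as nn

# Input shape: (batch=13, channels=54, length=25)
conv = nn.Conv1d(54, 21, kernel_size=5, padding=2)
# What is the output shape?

Input shape: (13, 54, 25)
Output shape: (13, 21, 25)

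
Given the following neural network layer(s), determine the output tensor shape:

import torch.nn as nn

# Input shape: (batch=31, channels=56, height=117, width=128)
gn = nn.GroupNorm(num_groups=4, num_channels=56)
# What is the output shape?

Input shape: (31, 56, 117, 128)
Output shape: (31, 56, 117, 128)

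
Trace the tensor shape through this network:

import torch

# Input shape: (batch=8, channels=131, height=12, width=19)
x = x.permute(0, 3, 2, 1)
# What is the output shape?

Input shape: (8, 131, 12, 19)
Output shape: (8, 19, 12, 131)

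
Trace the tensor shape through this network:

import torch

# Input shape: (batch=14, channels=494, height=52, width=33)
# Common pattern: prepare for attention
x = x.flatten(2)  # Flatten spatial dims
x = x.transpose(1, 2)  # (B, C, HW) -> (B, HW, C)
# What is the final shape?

Input shape: (14, 494, 52, 33)
  -> after flatten(2): (14, 494, 1716)
Output shape: (14, 1716, 494)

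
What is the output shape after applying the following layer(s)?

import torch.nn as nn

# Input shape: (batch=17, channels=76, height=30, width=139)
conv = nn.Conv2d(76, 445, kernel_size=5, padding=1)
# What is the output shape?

Input shape: (17, 76, 30, 139)
Output shape: (17, 445, 28, 137)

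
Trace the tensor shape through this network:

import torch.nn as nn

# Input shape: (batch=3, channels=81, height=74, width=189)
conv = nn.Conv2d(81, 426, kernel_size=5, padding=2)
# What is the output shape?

Input shape: (3, 81, 74, 189)
Output shape: (3, 426, 74, 189)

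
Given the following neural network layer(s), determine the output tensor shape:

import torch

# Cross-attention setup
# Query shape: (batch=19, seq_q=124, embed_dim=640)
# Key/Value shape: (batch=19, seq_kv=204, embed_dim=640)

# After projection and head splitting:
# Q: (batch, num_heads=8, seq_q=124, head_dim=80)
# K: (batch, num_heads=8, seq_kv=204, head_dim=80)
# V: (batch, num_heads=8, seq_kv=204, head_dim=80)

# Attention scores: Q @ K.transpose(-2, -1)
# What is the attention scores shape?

Input shape: (19, 124, 640)
Output shape: (19, 8, 124, 204)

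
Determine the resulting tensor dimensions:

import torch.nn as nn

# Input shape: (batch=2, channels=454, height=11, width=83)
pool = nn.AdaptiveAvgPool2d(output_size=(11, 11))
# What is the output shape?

Input shape: (2, 454, 11, 83)
Output shape: (2, 454, 11, 11)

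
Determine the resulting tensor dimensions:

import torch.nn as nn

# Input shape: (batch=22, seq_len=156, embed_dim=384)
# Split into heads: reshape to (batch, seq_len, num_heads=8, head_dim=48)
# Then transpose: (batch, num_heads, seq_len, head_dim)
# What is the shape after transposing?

Input shape: (22, 156, 384)
  -> after reshape: (22, 156, 8, 48)
Output shape: (22, 8, 156, 48)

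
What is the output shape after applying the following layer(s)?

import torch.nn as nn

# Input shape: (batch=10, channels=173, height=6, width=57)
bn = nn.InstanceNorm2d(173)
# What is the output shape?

Input shape: (10, 173, 6, 57)
Output shape: (10, 173, 6, 57)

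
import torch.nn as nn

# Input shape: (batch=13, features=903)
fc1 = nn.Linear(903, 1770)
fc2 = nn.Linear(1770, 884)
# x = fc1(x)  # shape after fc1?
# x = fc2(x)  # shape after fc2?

Input shape: (13, 903)
  -> after fc1: (13, 1770)
Output shape: (13, 884)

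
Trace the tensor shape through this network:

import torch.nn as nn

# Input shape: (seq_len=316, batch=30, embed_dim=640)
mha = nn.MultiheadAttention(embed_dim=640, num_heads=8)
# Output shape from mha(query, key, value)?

Input shape: (316, 30, 640)
Output shape: (316, 30, 640)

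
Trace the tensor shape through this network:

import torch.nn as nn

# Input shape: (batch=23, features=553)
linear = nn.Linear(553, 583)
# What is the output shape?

Input shape: (23, 553)
Output shape: (23, 583)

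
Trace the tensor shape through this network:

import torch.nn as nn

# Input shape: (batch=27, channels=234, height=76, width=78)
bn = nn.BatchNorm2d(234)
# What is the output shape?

Input shape: (27, 234, 76, 78)
Output shape: (27, 234, 76, 78)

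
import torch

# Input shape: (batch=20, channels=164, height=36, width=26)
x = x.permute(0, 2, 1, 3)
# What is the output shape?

Input shape: (20, 164, 36, 26)
Output shape: (20, 36, 164, 26)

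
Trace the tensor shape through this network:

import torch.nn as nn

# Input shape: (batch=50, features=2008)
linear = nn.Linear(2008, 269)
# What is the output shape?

Input shape: (50, 2008)
Output shape: (50, 269)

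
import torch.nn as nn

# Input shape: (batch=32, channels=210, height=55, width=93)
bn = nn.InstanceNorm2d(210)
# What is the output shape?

Input shape: (32, 210, 55, 93)
Output shape: (32, 210, 55, 93)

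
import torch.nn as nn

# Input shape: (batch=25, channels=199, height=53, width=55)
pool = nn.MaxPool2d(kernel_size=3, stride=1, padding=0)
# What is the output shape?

Input shape: (25, 199, 53, 55)
Output shape: (25, 199, 51, 53)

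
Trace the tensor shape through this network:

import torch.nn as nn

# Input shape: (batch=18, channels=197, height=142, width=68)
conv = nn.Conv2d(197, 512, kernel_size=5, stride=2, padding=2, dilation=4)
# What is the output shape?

Input shape: (18, 197, 142, 68)
Output shape: (18, 512, 65, 28)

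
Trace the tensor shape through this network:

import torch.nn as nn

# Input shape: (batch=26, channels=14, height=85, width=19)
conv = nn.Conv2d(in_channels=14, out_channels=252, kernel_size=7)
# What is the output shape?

Input shape: (26, 14, 85, 19)
Output shape: (26, 252, 79, 13)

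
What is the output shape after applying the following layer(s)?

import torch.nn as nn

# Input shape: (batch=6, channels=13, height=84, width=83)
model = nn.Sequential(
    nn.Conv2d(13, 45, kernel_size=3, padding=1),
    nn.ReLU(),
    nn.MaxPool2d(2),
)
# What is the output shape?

Input shape: (6, 13, 84, 83)
  -> after Conv2d: (6, 45, 84, 83)
  -> after ReLU: (6, 45, 84, 83)
Output shape: (6, 45, 42, 41)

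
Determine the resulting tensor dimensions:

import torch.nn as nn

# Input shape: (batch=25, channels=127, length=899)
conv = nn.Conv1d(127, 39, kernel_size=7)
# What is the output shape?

Input shape: (25, 127, 899)
Output shape: (25, 39, 893)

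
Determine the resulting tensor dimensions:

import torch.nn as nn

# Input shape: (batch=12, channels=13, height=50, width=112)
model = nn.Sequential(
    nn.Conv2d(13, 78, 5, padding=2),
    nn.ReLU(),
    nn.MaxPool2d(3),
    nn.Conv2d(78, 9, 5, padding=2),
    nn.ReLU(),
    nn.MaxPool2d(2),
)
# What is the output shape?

Input shape: (12, 13, 50, 112)
  -> after first Conv2d: (12, 78, 50, 112)
  -> after first MaxPool2d: (12, 78, 16, 37)
  -> after second Conv2d: (12, 9, 16, 37)
Output shape: (12, 9, 8, 18)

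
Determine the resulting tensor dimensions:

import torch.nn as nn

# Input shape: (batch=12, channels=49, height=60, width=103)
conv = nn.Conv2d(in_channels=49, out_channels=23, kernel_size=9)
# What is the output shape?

Input shape: (12, 49, 60, 103)
Output shape: (12, 23, 52, 95)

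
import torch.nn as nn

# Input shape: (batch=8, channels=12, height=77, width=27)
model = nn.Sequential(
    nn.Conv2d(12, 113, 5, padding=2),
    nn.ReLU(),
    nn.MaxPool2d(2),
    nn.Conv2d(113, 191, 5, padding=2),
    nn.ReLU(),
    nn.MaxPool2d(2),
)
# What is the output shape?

Input shape: (8, 12, 77, 27)
  -> after first Conv2d: (8, 113, 77, 27)
  -> after first MaxPool2d: (8, 113, 38, 13)
  -> after second Conv2d: (8, 191, 38, 13)
Output shape: (8, 191, 19, 6)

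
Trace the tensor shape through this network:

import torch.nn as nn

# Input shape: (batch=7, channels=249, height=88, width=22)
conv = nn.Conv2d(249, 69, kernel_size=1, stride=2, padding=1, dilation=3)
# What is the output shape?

Input shape: (7, 249, 88, 22)
Output shape: (7, 69, 45, 12)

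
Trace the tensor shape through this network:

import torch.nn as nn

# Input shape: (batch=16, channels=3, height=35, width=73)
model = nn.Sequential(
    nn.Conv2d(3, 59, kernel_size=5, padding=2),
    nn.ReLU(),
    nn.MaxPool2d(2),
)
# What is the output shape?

Input shape: (16, 3, 35, 73)
  -> after Conv2d: (16, 59, 35, 73)
  -> after ReLU: (16, 59, 35, 73)
Output shape: (16, 59, 17, 36)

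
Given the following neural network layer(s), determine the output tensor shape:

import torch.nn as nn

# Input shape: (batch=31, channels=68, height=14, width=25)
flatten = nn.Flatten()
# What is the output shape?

Input shape: (31, 68, 14, 25)
Output shape: (31, 23800)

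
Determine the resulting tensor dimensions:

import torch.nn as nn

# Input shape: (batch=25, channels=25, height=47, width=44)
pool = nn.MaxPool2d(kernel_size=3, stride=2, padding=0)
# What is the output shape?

Input shape: (25, 25, 47, 44)
Output shape: (25, 25, 23, 21)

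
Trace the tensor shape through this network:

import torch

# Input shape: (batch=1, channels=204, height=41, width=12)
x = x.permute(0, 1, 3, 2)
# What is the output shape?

Input shape: (1, 204, 41, 12)
Output shape: (1, 204, 12, 41)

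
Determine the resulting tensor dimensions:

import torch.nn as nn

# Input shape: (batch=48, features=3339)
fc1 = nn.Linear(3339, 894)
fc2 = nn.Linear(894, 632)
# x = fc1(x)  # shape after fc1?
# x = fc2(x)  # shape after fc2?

Input shape: (48, 3339)
  -> after fc1: (48, 894)
Output shape: (48, 632)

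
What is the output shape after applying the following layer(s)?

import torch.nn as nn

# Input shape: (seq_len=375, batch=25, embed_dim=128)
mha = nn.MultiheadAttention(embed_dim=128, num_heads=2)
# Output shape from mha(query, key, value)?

Input shape: (375, 25, 128)
Output shape: (375, 25, 128)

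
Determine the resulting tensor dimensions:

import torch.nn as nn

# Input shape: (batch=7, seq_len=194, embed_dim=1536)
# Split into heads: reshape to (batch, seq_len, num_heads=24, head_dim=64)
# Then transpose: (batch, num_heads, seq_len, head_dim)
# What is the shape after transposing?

Input shape: (7, 194, 1536)
  -> after reshape: (7, 194, 24, 64)
Output shape: (7, 24, 194, 64)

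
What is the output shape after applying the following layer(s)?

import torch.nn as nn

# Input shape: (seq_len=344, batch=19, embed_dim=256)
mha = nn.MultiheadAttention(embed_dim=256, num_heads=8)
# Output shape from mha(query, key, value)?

Input shape: (344, 19, 256)
Output shape: (344, 19, 256)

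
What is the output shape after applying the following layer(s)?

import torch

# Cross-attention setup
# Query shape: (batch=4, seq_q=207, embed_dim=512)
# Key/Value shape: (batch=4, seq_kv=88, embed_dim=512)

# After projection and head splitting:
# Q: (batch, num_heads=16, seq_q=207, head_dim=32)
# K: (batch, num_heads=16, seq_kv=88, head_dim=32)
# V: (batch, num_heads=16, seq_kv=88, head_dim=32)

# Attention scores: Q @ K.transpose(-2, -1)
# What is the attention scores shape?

Input shape: (4, 207, 512)
Output shape: (4, 16, 207, 88)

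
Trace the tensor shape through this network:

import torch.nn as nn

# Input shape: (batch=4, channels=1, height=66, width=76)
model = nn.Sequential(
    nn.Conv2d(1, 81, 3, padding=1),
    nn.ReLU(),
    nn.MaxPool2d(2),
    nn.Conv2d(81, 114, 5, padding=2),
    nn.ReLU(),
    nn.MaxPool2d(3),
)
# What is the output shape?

Input shape: (4, 1, 66, 76)
  -> after first Conv2d: (4, 81, 66, 76)
  -> after first MaxPool2d: (4, 81, 33, 38)
  -> after second Conv2d: (4, 114, 33, 38)
Output shape: (4, 114, 11, 12)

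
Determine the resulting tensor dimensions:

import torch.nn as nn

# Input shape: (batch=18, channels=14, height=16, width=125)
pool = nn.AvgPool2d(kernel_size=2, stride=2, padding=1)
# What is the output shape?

Input shape: (18, 14, 16, 125)
Output shape: (18, 14, 9, 63)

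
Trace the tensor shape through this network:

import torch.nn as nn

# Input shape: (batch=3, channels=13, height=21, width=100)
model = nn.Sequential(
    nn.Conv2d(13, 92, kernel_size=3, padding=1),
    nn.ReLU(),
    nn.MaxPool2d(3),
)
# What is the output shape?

Input shape: (3, 13, 21, 100)
  -> after Conv2d: (3, 92, 21, 100)
  -> after ReLU: (3, 92, 21, 100)
Output shape: (3, 92, 7, 33)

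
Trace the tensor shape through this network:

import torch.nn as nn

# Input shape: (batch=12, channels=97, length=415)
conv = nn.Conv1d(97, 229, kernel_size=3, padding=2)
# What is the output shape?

Input shape: (12, 97, 415)
Output shape: (12, 229, 417)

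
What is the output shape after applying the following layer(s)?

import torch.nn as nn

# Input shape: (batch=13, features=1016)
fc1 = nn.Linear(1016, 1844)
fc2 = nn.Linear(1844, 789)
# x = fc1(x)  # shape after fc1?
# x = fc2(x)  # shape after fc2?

Input shape: (13, 1016)
  -> after fc1: (13, 1844)
Output shape: (13, 789)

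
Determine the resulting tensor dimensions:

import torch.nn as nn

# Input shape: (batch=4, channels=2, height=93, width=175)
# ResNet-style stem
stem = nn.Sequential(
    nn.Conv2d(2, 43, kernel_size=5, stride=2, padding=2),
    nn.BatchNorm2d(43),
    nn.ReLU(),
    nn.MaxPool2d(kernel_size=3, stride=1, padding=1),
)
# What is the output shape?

Input shape: (4, 2, 93, 175)
  -> after Conv2d 5x5 stride=2: (4, 43, 47, 88)
Output shape: (4, 43, 47, 88)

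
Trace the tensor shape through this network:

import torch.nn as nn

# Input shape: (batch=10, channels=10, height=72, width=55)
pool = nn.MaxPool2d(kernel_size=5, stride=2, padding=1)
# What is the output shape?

Input shape: (10, 10, 72, 55)
Output shape: (10, 10, 35, 27)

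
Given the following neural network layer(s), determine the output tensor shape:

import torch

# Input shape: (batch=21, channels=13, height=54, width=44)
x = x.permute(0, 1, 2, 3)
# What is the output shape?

Input shape: (21, 13, 54, 44)
Output shape: (21, 13, 54, 44)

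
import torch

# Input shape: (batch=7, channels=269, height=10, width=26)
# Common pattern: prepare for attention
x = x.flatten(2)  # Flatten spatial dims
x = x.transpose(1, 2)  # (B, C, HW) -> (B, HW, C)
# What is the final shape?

Input shape: (7, 269, 10, 26)
  -> after flatten(2): (7, 269, 260)
Output shape: (7, 260, 269)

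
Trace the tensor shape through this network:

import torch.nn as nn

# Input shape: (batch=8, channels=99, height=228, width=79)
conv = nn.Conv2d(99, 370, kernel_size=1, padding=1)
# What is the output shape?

Input shape: (8, 99, 228, 79)
Output shape: (8, 370, 230, 81)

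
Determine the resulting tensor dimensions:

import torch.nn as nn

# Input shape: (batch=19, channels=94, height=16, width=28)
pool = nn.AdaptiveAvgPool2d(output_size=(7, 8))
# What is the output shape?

Input shape: (19, 94, 16, 28)
Output shape: (19, 94, 7, 8)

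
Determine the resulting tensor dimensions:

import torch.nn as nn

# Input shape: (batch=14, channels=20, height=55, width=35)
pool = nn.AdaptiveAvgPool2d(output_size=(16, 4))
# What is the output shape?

Input shape: (14, 20, 55, 35)
Output shape: (14, 20, 16, 4)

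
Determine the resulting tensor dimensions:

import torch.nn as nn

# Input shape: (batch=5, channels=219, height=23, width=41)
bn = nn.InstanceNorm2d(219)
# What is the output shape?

Input shape: (5, 219, 23, 41)
Output shape: (5, 219, 23, 41)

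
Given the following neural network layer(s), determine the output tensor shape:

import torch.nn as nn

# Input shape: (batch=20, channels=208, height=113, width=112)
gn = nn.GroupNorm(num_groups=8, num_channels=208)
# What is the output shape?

Input shape: (20, 208, 113, 112)
Output shape: (20, 208, 113, 112)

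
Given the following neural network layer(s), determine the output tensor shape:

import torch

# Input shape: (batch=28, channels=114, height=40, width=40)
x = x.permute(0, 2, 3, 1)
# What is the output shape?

Input shape: (28, 114, 40, 40)
Output shape: (28, 40, 40, 114)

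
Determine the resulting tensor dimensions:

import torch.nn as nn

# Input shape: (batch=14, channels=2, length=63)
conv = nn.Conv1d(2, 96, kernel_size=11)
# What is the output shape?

Input shape: (14, 2, 63)
Output shape: (14, 96, 53)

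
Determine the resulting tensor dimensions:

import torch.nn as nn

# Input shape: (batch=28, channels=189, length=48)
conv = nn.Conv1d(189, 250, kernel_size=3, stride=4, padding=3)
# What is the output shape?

Input shape: (28, 189, 48)
Output shape: (28, 250, 13)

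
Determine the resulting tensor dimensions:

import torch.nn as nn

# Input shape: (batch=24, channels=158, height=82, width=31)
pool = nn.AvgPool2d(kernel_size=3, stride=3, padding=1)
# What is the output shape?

Input shape: (24, 158, 82, 31)
Output shape: (24, 158, 28, 11)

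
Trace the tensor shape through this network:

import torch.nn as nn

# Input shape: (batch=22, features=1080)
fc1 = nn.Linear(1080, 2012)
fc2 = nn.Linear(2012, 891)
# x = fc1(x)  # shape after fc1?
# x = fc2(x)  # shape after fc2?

Input shape: (22, 1080)
  -> after fc1: (22, 2012)
Output shape: (22, 891)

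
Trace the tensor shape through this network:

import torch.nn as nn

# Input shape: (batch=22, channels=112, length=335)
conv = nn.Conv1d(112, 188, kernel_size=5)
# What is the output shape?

Input shape: (22, 112, 335)
Output shape: (22, 188, 331)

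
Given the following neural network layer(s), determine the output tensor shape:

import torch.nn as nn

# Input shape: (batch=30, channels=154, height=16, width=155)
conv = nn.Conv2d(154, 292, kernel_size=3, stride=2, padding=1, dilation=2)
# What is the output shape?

Input shape: (30, 154, 16, 155)
Output shape: (30, 292, 7, 77)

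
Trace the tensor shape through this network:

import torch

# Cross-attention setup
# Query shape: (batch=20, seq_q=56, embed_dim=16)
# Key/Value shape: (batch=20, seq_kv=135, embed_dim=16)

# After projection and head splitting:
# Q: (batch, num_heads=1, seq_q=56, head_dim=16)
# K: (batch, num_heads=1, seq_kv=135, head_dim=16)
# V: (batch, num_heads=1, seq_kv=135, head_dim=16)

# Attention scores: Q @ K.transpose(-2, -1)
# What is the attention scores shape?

Input shape: (20, 56, 16)
Output shape: (20, 1, 56, 135)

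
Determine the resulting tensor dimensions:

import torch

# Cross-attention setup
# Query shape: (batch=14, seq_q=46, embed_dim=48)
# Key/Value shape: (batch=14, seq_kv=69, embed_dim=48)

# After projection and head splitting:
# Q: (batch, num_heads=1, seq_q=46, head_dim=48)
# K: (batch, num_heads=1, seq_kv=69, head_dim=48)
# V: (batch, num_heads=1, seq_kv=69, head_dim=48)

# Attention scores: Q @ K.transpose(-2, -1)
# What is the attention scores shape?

Input shape: (14, 46, 48)
Output shape: (14, 1, 46, 69)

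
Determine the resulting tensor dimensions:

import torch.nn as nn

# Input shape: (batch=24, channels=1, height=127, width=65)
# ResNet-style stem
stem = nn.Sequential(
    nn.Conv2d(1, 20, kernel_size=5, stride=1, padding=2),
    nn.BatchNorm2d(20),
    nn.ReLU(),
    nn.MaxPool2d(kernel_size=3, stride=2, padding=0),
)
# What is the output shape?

Input shape: (24, 1, 127, 65)
  -> after Conv2d 5x5 stride=1: (24, 20, 127, 65)
Output shape: (24, 20, 63, 32)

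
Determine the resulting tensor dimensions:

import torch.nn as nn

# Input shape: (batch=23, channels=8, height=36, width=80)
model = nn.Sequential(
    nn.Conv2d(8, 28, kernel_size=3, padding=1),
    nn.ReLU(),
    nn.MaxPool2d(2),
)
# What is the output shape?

Input shape: (23, 8, 36, 80)
  -> after Conv2d: (23, 28, 36, 80)
  -> after ReLU: (23, 28, 36, 80)
Output shape: (23, 28, 18, 40)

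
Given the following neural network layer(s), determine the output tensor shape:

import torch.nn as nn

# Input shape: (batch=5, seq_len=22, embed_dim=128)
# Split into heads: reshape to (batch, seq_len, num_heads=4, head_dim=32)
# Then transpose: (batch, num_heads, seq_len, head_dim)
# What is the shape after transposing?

Input shape: (5, 22, 128)
  -> after reshape: (5, 22, 4, 32)
Output shape: (5, 4, 22, 32)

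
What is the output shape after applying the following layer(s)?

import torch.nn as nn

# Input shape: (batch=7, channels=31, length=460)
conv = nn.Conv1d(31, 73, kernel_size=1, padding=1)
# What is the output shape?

Input shape: (7, 31, 460)
Output shape: (7, 73, 462)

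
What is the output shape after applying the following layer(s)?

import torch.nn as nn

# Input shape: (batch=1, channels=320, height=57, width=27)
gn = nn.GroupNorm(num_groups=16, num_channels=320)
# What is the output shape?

Input shape: (1, 320, 57, 27)
Output shape: (1, 320, 57, 27)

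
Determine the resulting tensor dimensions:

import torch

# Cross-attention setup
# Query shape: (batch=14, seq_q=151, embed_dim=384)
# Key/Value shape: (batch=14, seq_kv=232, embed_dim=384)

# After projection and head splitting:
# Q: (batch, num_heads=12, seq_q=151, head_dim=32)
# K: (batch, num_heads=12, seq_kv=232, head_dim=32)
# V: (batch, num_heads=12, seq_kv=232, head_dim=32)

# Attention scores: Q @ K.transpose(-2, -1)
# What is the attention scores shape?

Input shape: (14, 151, 384)
Output shape: (14, 12, 151, 232)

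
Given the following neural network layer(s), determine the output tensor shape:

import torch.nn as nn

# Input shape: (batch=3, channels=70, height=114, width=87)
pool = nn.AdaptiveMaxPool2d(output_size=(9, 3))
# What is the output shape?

Input shape: (3, 70, 114, 87)
Output shape: (3, 70, 9, 3)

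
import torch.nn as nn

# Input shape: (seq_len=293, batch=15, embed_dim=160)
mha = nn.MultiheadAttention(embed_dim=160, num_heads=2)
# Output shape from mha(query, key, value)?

Input shape: (293, 15, 160)
Output shape: (293, 15, 160)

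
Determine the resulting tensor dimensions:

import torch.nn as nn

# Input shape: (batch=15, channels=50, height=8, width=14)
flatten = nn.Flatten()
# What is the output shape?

Input shape: (15, 50, 8, 14)
Output shape: (15, 5600)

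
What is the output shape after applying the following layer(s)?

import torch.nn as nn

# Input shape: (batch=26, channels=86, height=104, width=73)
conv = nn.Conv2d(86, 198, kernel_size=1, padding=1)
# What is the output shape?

Input shape: (26, 86, 104, 73)
Output shape: (26, 198, 106, 75)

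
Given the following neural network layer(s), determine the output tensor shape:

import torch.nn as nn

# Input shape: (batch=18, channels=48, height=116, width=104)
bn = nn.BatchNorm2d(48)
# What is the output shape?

Input shape: (18, 48, 116, 104)
Output shape: (18, 48, 116, 104)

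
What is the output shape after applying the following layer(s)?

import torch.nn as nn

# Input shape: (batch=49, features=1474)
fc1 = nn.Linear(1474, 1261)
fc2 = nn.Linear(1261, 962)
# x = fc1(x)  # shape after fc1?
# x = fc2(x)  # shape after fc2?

Input shape: (49, 1474)
  -> after fc1: (49, 1261)
Output shape: (49, 962)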